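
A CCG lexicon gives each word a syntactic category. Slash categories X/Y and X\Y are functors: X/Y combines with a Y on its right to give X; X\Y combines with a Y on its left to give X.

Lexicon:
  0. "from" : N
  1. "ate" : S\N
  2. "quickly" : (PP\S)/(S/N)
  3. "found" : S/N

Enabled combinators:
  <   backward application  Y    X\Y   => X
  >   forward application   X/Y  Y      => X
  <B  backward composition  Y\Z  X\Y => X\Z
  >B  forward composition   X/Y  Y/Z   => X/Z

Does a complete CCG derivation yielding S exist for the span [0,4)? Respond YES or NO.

N S\N (PP\S)/(S/N) S/N
CKY chart[0,4] = {PP}; S ∉ chart

NO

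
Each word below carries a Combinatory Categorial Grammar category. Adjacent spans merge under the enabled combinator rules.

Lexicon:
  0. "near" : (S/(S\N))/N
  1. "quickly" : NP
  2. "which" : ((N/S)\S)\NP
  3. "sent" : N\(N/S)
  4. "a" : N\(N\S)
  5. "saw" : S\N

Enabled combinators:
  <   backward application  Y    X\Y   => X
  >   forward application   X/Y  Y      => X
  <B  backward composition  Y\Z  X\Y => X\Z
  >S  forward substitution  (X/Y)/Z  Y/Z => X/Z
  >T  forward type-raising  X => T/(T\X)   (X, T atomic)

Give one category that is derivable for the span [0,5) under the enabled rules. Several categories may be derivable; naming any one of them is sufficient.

S/(S\N)

[0,6] S   >
  [0,5] S/(S\N)   >
    [0,1] "near" : (S/(S\N))/N
    [1,5] N   <
      [1,4] N\S   <B
        [1,3] (N/S)\S   <
          [1,2] "quickly" : NP
          [2,3] "which" : ((N/S)\S)\NP
        [3,4] "sent" : N\(N/S)
      [4,5] "a" : N\(N\S)
  [5,6] "saw" : S\N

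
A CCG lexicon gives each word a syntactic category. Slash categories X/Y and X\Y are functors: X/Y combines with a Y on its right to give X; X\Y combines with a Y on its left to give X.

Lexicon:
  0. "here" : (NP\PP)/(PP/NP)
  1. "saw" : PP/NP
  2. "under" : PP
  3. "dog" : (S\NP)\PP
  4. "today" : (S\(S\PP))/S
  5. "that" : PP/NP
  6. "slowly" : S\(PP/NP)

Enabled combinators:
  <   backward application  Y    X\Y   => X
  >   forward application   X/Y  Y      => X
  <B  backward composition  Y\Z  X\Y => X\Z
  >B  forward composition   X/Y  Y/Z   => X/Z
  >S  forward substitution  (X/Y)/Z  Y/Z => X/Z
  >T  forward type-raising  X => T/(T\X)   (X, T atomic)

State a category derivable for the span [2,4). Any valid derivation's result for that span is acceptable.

[0,7] S   <
  [0,4] S\PP   <B
    [0,2] NP\PP   >
      [0,1] "here" : (NP\PP)/(PP/NP)
      [1,2] "saw" : PP/NP
    [2,4] S\NP   <
      [2,3] "under" : PP
      [3,4] "dog" : (S\NP)\PP
  [4,7] S\(S\PP)   >
    [4,5] "today" : (S\(S\PP))/S
    [5,7] S   <
      [5,6] "that" : PP/NP
      [6,7] "slowly" : S\(PP/NP)

S\NP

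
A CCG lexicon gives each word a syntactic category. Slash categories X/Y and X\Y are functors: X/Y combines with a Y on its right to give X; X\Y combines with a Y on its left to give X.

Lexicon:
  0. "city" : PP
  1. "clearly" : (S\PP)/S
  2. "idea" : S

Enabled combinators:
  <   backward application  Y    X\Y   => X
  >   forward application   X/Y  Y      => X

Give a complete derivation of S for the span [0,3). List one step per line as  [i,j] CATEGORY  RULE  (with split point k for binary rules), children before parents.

[0,3] S   <
  [0,1] "city" : PP
  [1,3] S\PP   >
    [1,2] "clearly" : (S\PP)/S
    [2,3] "idea" : S

[0,1] PP  lex  "city"
[1,2] (S\PP)/S  lex  "clearly"
[2,3] S  lex  "idea"
[1,3] S\PP  >  k=2
[0,3] S  <  k=1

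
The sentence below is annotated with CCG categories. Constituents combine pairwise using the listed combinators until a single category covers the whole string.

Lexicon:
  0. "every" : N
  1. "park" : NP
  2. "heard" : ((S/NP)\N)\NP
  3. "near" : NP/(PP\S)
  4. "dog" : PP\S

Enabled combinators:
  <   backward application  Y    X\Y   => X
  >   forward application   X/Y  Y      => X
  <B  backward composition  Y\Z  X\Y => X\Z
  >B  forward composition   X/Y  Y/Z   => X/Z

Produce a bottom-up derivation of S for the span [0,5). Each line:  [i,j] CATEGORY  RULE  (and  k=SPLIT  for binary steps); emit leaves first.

[0,5] S   >
  [0,3] S/NP   <
    [0,1] "every" : N
    [1,3] (S/NP)\N   <
      [1,2] "park" : NP
      [2,3] "heard" : ((S/NP)\N)\NP
  [3,5] NP   >
    [3,4] "near" : NP/(PP\S)
    [4,5] "dog" : PP\S

[0,1] N  lex  "every"
[1,2] NP  lex  "park"
[2,3] ((S/NP)\N)\NP  lex  "heard"
[1,3] (S/NP)\N  <  k=2
[0,3] S/NP  <  k=1
[3,4] NP/(PP\S)  lex  "near"
[4,5] PP\S  lex  "dog"
[3,5] NP  >  k=4
[0,5] S  >  k=3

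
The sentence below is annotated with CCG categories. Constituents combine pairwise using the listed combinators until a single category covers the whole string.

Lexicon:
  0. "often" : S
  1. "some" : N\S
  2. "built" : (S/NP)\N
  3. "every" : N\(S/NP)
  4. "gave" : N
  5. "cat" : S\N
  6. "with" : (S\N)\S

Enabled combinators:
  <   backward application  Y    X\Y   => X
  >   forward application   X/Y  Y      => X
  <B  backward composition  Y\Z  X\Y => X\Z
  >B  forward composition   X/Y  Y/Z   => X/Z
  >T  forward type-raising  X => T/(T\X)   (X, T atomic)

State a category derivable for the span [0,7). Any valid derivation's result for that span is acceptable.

S

[0,7] S   <
  [0,2] N   <
    [0,1] "often" : S
    [1,2] "some" : N\S
  [2,7] S\N   <B
    [2,4] N\N   <B
      [2,3] "built" : (S/NP)\N
      [3,4] "every" : N\(S/NP)
    [4,7] S\N   <
      [4,6] S   <
        [4,5] "gave" : N
        [5,6] "cat" : S\N
      [6,7] "with" : (S\N)\S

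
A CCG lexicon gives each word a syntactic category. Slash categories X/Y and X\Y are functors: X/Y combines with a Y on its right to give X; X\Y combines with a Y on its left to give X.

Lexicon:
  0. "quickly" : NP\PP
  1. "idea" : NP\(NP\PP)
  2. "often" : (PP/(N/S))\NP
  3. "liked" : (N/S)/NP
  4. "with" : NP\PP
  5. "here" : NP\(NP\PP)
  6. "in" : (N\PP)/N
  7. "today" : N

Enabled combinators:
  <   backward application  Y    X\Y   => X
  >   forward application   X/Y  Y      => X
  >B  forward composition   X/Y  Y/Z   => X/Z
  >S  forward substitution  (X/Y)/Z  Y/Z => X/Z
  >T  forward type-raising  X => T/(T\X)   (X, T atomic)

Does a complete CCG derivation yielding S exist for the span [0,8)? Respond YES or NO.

NO

NP\PP NP\(NP\PP) (PP/(N/S))\NP (N/S)/NP NP\PP NP\(NP\PP) (N\PP)/N N
CKY chart[0,8] = {N, N/(N\N), NP/(NP\N), PP/(PP\N), S/(S\N)}; S ∉ chart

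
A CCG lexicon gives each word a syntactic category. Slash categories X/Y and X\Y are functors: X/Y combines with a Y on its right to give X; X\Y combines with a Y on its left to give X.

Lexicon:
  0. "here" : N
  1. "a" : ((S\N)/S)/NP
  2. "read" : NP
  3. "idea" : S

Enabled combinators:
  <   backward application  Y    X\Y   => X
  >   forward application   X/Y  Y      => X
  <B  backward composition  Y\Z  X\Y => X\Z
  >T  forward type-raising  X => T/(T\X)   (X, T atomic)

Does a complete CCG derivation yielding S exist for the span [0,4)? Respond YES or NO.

[0,4] S   <
  [0,1] "here" : N
  [1,4] S\N   >
    [1,3] (S\N)/S   >
      [1,2] "a" : ((S\N)/S)/NP
      [2,3] "read" : NP
    [3,4] "idea" : S

YES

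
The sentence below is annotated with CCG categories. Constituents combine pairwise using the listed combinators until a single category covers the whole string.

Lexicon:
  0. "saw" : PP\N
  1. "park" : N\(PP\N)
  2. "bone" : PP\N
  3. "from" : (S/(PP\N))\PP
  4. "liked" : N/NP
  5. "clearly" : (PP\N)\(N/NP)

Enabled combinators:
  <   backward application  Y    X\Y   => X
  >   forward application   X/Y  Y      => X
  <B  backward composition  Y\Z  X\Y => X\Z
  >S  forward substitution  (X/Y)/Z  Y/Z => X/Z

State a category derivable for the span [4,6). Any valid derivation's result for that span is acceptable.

[0,6] S   >
  [0,4] S/(PP\N)   <
    [0,3] PP   <
      [0,2] N   <
        [0,1] "saw" : PP\N
        [1,2] "park" : N\(PP\N)
      [2,3] "bone" : PP\N
    [3,4] "from" : (S/(PP\N))\PP
  [4,6] PP\N   <
    [4,5] "liked" : N/NP
    [5,6] "clearly" : (PP\N)\(N/NP)

PP\N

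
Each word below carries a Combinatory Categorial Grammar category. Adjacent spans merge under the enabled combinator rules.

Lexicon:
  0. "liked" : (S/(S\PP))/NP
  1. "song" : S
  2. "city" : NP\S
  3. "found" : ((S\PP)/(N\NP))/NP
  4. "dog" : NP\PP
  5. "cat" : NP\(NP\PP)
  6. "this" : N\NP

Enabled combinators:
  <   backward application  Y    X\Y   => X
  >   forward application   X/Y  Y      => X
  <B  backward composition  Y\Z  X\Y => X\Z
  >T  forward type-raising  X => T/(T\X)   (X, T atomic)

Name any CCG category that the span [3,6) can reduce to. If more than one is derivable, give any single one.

(S\PP)/(N\NP)

[0,7] S   >
  [0,3] S/(S\PP)   >
    [0,1] "liked" : (S/(S\PP))/NP
    [1,3] NP   <
      [1,2] "song" : S
      [2,3] "city" : NP\S
  [3,7] S\PP   >
    [3,6] (S\PP)/(N\NP)   >
      [3,4] "found" : ((S\PP)/(N\NP))/NP
      [4,6] NP   <
        [4,5] "dog" : NP\PP
        [5,6] "cat" : NP\(NP\PP)
    [6,7] "this" : N\NP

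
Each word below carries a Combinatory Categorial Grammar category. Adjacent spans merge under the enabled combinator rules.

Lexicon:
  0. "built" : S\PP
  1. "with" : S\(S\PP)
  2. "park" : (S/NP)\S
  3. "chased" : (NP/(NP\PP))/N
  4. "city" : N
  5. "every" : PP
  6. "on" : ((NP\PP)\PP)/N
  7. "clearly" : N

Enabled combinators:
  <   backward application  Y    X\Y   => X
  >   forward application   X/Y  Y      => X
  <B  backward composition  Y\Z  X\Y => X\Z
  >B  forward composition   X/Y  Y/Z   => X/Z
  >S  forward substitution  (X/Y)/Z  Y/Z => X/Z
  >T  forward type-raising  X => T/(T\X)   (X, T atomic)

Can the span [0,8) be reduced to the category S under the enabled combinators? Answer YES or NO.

[0,8] S   >
  [0,3] S/NP   <
    [0,2] S   <
      [0,1] "built" : S\PP
      [1,2] "with" : S\(S\PP)
    [2,3] "park" : (S/NP)\S
  [3,8] NP   >
    [3,5] NP/(NP\PP)   >
      [3,4] "chased" : (NP/(NP\PP))/N
      [4,5] "city" : N
    [5,8] NP\PP   <
      [5,6] "every" : PP
      [6,8] (NP\PP)\PP   >
        [6,7] "on" : ((NP\PP)\PP)/N
        [7,8] "clearly" : N

YES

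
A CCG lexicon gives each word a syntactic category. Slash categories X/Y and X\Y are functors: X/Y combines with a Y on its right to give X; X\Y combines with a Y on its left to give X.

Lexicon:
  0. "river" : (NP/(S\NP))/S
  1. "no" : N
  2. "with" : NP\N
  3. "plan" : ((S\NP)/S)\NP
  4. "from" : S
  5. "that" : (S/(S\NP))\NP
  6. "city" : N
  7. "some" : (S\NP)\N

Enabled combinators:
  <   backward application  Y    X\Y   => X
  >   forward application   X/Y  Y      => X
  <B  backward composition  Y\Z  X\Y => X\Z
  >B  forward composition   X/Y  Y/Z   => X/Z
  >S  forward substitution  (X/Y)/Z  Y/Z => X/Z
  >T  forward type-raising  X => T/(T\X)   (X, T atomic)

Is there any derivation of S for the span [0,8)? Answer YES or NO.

YES

[0,8] S   >
  [0,6] S/(S\NP)   <
    [0,5] NP   >
      [0,4] NP/S   >S
        [0,1] "river" : (NP/(S\NP))/S
        [1,4] (S\NP)/S   <
          [1,3] NP   <
            [1,2] "no" : N
            [2,3] "with" : NP\N
          [3,4] "plan" : ((S\NP)/S)\NP
      [4,5] "from" : S
    [5,6] "that" : (S/(S\NP))\NP
  [6,8] S\NP   <
    [6,7] "city" : N
    [7,8] "some" : (S\NP)\N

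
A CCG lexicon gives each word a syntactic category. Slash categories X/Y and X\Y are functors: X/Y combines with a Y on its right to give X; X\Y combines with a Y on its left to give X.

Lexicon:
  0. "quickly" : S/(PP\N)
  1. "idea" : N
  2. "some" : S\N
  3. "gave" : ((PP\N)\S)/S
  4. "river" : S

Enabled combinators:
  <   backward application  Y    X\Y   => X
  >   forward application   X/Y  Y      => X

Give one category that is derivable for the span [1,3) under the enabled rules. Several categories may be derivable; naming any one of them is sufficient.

[0,5] S   >
  [0,1] "quickly" : S/(PP\N)
  [1,5] PP\N   <
    [1,3] S   <
      [1,2] "idea" : N
      [2,3] "some" : S\N
    [3,5] (PP\N)\S   >
      [3,4] "gave" : ((PP\N)\S)/S
      [4,5] "river" : S

S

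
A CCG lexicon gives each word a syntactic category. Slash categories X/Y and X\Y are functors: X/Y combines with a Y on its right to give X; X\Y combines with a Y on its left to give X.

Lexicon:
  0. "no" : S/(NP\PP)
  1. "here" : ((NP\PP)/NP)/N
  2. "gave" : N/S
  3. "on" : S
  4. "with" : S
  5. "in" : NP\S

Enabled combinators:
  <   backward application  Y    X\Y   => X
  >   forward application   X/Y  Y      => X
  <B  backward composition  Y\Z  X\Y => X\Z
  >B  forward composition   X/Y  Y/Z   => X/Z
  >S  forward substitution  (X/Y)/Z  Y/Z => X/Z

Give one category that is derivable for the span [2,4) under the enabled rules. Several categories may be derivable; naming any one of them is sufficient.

[0,6] S   >
  [0,1] "no" : S/(NP\PP)
  [1,6] NP\PP   >
    [1,4] (NP\PP)/NP   >
      [1,2] "here" : ((NP\PP)/NP)/N
      [2,4] N   >
        [2,3] "gave" : N/S
        [3,4] "on" : S
    [4,6] NP   <
      [4,5] "with" : S
      [5,6] "in" : NP\S

N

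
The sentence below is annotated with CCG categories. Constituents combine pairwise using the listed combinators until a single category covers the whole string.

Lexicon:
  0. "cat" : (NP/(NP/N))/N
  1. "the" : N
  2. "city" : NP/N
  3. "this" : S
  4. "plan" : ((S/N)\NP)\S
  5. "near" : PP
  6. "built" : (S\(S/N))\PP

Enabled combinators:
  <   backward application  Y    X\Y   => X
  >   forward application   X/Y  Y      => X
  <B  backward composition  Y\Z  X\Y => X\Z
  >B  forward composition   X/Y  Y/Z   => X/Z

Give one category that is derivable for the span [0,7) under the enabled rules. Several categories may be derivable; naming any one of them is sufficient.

S

[0,7] S   <
  [0,3] NP   >
    [0,2] NP/(NP/N)   >
      [0,1] "cat" : (NP/(NP/N))/N
      [1,2] "the" : N
    [2,3] "city" : NP/N
  [3,7] S\NP   <B
    [3,5] (S/N)\NP   <
      [3,4] "this" : S
      [4,5] "plan" : ((S/N)\NP)\S
    [5,7] S\(S/N)   <
      [5,6] "near" : PP
      [6,7] "built" : (S\(S/N))\PP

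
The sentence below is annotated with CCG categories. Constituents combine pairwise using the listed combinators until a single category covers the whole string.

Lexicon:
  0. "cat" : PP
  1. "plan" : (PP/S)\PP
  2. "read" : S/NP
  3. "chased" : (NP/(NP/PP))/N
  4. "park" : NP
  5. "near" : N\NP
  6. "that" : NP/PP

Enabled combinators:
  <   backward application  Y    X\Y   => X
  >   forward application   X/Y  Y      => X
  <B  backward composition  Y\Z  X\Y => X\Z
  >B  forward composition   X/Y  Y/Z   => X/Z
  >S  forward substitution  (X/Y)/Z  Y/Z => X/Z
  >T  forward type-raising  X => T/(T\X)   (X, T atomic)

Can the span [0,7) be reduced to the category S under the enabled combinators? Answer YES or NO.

PP (PP/S)\PP S/NP (NP/(NP/PP))/N NP N\NP NP/PP
CKY chart[0,7] = {N/(N\PP), NP/(NP\PP), PP, PP/(NP\NP), PP/(PP\PP), PP/(S\S), S/(S\PP)}; S ∉ chart

NO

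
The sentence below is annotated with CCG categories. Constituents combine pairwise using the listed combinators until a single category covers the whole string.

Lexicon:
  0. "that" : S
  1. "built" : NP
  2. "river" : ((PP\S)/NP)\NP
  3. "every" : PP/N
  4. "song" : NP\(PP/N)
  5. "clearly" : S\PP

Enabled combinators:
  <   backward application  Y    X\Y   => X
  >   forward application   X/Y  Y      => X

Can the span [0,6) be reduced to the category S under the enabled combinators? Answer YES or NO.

YES

[0,6] S   <
  [0,5] PP   <
    [0,1] "that" : S
    [1,5] PP\S   >
      [1,3] (PP\S)/NP   <
        [1,2] "built" : NP
        [2,3] "river" : ((PP\S)/NP)\NP
      [3,5] NP   <
        [3,4] "every" : PP/N
        [4,5] "song" : NP\(PP/N)
  [5,6] "clearly" : S\PP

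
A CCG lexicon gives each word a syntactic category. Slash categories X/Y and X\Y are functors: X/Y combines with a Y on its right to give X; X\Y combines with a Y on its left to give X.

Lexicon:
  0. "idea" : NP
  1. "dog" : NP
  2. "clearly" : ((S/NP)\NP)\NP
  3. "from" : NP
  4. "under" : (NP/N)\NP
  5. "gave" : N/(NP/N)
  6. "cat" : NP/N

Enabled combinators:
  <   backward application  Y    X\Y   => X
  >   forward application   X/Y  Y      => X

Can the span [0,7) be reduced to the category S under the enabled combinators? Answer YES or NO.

[0,7] S   >
  [0,3] S/NP   <
    [0,1] "idea" : NP
    [1,3] (S/NP)\NP   <
      [1,2] "dog" : NP
      [2,3] "clearly" : ((S/NP)\NP)\NP
  [3,7] NP   >
    [3,5] NP/N   <
      [3,4] "from" : NP
      [4,5] "under" : (NP/N)\NP
    [5,7] N   >
      [5,6] "gave" : N/(NP/N)
      [6,7] "cat" : NP/N

YES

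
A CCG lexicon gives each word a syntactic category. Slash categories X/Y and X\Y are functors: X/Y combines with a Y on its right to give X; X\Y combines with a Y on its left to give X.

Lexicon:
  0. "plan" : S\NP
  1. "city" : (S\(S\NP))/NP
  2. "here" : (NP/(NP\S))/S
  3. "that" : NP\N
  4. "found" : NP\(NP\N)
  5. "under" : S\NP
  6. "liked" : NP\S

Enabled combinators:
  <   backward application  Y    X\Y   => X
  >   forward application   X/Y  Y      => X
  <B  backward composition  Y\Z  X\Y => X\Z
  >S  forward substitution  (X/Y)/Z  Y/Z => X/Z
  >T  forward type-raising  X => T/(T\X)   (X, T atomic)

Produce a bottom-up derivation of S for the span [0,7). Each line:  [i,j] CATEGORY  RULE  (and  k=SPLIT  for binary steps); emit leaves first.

[0,1] S\NP  lex  "plan"
[1,2] (S\(S\NP))/NP  lex  "city"
[2,3] (NP/(NP\S))/S  lex  "here"
[3,4] NP\N  lex  "that"
[4,5] NP\(NP\N)  lex  "found"
[3,5] NP  <  k=4
[5,6] S\NP  lex  "under"
[3,6] S  <  k=5
[2,6] NP/(NP\S)  >  k=3
[6,7] NP\S  lex  "liked"
[2,7] NP  >  k=6
[1,7] S\(S\NP)  >  k=2
[0,7] S  <  k=1

[0,7] S   <
  [0,1] "plan" : S\NP
  [1,7] S\(S\NP)   >
    [1,2] "city" : (S\(S\NP))/NP
    [2,7] NP   >
      [2,6] NP/(NP\S)   >
        [2,3] "here" : (NP/(NP\S))/S
        [3,6] S   <
          [3,5] NP   <
            [3,4] "that" : NP\N
            [4,5] "found" : NP\(NP\N)
          [5,6] "under" : S\NP
      [6,7] "liked" : NP\S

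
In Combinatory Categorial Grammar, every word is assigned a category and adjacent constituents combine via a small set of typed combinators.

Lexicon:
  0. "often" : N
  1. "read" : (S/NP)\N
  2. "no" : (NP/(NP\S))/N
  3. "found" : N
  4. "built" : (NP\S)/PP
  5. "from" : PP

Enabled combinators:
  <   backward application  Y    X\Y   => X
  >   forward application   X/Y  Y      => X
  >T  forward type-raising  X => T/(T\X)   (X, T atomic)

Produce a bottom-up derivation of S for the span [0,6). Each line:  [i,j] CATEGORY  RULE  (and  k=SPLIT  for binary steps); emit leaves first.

[0,6] S   >
  [0,2] S/NP   <
    [0,1] "often" : N
    [1,2] "read" : (S/NP)\N
  [2,6] NP   >
    [2,4] NP/(NP\S)   >
      [2,3] "no" : (NP/(NP\S))/N
      [3,4] "found" : N
    [4,6] NP\S   >
      [4,5] "built" : (NP\S)/PP
      [5,6] "from" : PP

[0,1] N  lex  "often"
[1,2] (S/NP)\N  lex  "read"
[0,2] S/NP  <  k=1
[2,3] (NP/(NP\S))/N  lex  "no"
[3,4] N  lex  "found"
[2,4] NP/(NP\S)  >  k=3
[4,5] (NP\S)/PP  lex  "built"
[5,6] PP  lex  "from"
[4,6] NP\S  >  k=5
[2,6] NP  >  k=4
[0,6] S  >  k=2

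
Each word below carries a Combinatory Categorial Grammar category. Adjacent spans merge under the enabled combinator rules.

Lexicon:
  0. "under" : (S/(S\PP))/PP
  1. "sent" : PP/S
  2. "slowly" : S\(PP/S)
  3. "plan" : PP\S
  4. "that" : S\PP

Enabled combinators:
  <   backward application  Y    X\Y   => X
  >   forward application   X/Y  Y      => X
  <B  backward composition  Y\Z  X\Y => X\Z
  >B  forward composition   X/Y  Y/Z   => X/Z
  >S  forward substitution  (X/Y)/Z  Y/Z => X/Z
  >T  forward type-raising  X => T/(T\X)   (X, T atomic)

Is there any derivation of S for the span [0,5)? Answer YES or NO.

YES

[0,5] S   >
  [0,4] S/(S\PP)   >
    [0,1] "under" : (S/(S\PP))/PP
    [1,4] PP   <
      [1,3] S   <
        [1,2] "sent" : PP/S
        [2,3] "slowly" : S\(PP/S)
      [3,4] "plan" : PP\S
  [4,5] "that" : S\PP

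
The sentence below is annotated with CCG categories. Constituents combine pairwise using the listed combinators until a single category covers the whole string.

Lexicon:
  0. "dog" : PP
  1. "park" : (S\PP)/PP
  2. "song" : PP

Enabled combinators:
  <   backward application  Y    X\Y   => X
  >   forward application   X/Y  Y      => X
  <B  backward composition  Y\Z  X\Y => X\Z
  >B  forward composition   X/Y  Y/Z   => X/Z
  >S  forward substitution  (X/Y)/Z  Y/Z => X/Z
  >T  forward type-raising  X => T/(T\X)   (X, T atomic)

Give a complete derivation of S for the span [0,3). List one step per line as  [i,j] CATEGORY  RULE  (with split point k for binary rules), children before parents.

[0,3] S   >
  [0,1] S/(S\PP)   >T
    [0,1] "dog" : PP
  [1,3] S\PP   >
    [1,2] "park" : (S\PP)/PP
    [2,3] "song" : PP

[0,1] PP  lex  "dog"
[0,1] S/(S\PP)  >T
[1,2] (S\PP)/PP  lex  "park"
[2,3] PP  lex  "song"
[1,3] S\PP  >  k=2
[0,3] S  >  k=1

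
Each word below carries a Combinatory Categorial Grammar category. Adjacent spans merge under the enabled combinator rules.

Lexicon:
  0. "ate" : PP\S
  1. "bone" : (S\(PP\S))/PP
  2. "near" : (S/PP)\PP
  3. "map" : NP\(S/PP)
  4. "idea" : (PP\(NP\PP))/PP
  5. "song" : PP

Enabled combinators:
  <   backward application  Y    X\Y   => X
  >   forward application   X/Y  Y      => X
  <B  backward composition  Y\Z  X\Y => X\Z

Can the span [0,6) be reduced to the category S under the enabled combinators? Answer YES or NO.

YES

[0,6] S   <
  [0,1] "ate" : PP\S
  [1,6] S\(PP\S)   >
    [1,2] "bone" : (S\(PP\S))/PP
    [2,6] PP   <
      [2,4] NP\PP   <B
        [2,3] "near" : (S/PP)\PP
        [3,4] "map" : NP\(S/PP)
      [4,6] PP\(NP\PP)   >
        [4,5] "idea" : (PP\(NP\PP))/PP
        [5,6] "song" : PP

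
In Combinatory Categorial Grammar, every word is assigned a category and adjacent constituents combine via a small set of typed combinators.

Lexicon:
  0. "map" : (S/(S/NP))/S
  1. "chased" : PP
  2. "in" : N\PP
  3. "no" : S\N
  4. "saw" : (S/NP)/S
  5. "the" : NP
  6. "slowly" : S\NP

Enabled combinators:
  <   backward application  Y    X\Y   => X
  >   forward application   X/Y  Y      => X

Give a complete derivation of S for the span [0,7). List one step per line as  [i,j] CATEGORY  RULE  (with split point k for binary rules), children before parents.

[0,1] (S/(S/NP))/S  lex  "map"
[1,2] PP  lex  "chased"
[2,3] N\PP  lex  "in"
[1,3] N  <  k=2
[3,4] S\N  lex  "no"
[1,4] S  <  k=3
[0,4] S/(S/NP)  >  k=1
[4,5] (S/NP)/S  lex  "saw"
[5,6] NP  lex  "the"
[6,7] S\NP  lex  "slowly"
[5,7] S  <  k=6
[4,7] S/NP  >  k=5
[0,7] S  >  k=4

[0,7] S   >
  [0,4] S/(S/NP)   >
    [0,1] "map" : (S/(S/NP))/S
    [1,4] S   <
      [1,3] N   <
        [1,2] "chased" : PP
        [2,3] "in" : N\PP
      [3,4] "no" : S\N
  [4,7] S/NP   >
    [4,5] "saw" : (S/NP)/S
    [5,7] S   <
      [5,6] "the" : NP
      [6,7] "slowly" : S\NP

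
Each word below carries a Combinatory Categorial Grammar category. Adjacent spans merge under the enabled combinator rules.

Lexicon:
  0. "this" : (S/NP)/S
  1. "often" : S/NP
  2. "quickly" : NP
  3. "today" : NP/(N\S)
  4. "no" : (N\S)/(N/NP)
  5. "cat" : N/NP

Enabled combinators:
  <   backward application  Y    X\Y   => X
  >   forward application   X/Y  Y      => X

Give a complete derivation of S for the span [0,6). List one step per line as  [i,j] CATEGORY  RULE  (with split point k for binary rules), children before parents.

[0,6] S   >
  [0,3] S/NP   >
    [0,1] "this" : (S/NP)/S
    [1,3] S   >
      [1,2] "often" : S/NP
      [2,3] "quickly" : NP
  [3,6] NP   >
    [3,4] "today" : NP/(N\S)
    [4,6] N\S   >
      [4,5] "no" : (N\S)/(N/NP)
      [5,6] "cat" : N/NP

[0,1] (S/NP)/S  lex  "this"
[1,2] S/NP  lex  "often"
[2,3] NP  lex  "quickly"
[1,3] S  >  k=2
[0,3] S/NP  >  k=1
[3,4] NP/(N\S)  lex  "today"
[4,5] (N\S)/(N/NP)  lex  "no"
[5,6] N/NP  lex  "cat"
[4,6] N\S  >  k=5
[3,6] NP  >  k=4
[0,6] S  >  k=3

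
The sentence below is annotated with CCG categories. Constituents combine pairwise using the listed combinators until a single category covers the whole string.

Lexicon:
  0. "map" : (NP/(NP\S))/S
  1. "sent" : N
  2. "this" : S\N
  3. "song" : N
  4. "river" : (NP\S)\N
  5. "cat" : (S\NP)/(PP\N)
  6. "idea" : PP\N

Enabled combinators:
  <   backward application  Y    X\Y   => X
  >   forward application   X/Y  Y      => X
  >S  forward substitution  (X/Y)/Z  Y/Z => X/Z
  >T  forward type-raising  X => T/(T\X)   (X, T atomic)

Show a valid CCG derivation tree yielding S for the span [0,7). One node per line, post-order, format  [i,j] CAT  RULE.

[0,1] (NP/(NP\S))/S  lex  "map"
[1,2] N  lex  "sent"
[1,2] S/(S\N)  >T
[2,3] S\N  lex  "this"
[1,3] S  >  k=2
[0,3] NP/(NP\S)  >  k=1
[3,4] N  lex  "song"
[4,5] (NP\S)\N  lex  "river"
[3,5] NP\S  <  k=4
[0,5] NP  >  k=3
[5,6] (S\NP)/(PP\N)  lex  "cat"
[6,7] PP\N  lex  "idea"
[5,7] S\NP  >  k=6
[0,7] S  <  k=5

[0,7] S   <
  [0,5] NP   >
    [0,3] NP/(NP\S)   >
      [0,1] "map" : (NP/(NP\S))/S
      [1,3] S   >
        [1,2] S/(S\N)   >T
          [1,2] "sent" : N
        [2,3] "this" : S\N
    [3,5] NP\S   <
      [3,4] "song" : N
      [4,5] "river" : (NP\S)\N
  [5,7] S\NP   >
    [5,6] "cat" : (S\NP)/(PP\N)
    [6,7] "idea" : PP\N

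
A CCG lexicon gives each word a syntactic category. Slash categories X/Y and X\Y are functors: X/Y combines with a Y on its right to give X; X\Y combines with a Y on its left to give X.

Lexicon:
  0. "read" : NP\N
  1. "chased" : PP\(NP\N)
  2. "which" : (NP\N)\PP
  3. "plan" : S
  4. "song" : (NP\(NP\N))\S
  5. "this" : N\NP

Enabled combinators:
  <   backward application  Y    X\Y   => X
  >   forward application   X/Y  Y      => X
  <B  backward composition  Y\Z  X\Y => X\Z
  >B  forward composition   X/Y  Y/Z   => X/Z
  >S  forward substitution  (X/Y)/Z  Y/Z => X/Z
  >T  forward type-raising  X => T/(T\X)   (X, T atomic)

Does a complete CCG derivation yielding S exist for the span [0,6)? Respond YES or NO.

NO

NP\N PP\(NP\N) (NP\N)\PP S (NP\(NP\N))\S N\NP
CKY chart[0,6] = {N, N/(N\N), NP/(NP\N), PP/(PP\N), S/(S\N)}; S ∉ chart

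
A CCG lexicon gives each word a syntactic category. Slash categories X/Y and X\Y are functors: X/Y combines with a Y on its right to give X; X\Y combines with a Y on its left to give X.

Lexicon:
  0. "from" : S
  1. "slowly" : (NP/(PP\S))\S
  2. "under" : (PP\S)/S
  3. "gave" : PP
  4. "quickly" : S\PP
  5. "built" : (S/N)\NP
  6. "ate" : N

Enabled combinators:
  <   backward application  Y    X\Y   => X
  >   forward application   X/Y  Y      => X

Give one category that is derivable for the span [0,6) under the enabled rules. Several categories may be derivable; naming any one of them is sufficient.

S/N

[0,7] S   >
  [0,6] S/N   <
    [0,5] NP   >
      [0,2] NP/(PP\S)   <
        [0,1] "from" : S
        [1,2] "slowly" : (NP/(PP\S))\S
      [2,5] PP\S   >
        [2,3] "under" : (PP\S)/S
        [3,5] S   <
          [3,4] "gave" : PP
          [4,5] "quickly" : S\PP
    [5,6] "built" : (S/N)\NP
  [6,7] "ate" : N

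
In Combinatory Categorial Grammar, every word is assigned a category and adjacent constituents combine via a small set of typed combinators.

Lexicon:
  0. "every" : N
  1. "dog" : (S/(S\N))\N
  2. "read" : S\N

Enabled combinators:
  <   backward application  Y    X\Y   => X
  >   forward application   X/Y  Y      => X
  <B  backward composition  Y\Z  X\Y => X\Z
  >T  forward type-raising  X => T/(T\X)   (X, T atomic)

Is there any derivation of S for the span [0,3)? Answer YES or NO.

[0,3] S   >
  [0,2] S/(S\N)   <
    [0,1] "every" : N
    [1,2] "dog" : (S/(S\N))\N
  [2,3] "read" : S\N

YES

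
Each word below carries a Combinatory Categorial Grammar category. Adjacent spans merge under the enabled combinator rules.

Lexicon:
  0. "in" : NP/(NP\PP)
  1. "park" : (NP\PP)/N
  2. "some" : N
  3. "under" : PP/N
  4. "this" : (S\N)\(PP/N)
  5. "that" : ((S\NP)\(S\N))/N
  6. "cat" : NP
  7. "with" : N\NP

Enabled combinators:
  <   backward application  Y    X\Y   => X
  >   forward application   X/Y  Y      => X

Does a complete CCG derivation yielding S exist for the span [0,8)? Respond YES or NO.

[0,8] S   <
  [0,3] NP   >
    [0,1] "in" : NP/(NP\PP)
    [1,3] NP\PP   >
      [1,2] "park" : (NP\PP)/N
      [2,3] "some" : N
  [3,8] S\NP   <
    [3,5] S\N   <
      [3,4] "under" : PP/N
      [4,5] "this" : (S\N)\(PP/N)
    [5,8] (S\NP)\(S\N)   >
      [5,6] "that" : ((S\NP)\(S\N))/N
      [6,8] N   <
        [6,7] "cat" : NP
        [7,8] "with" : N\NP

YES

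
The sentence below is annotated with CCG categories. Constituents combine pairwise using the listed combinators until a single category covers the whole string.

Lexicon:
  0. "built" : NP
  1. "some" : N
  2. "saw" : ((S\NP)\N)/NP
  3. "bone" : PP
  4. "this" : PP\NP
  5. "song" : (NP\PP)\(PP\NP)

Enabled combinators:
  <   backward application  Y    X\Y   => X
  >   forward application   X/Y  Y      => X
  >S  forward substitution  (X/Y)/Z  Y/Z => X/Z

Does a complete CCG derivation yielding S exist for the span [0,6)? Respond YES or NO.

[0,6] S   <
  [0,1] "built" : NP
  [1,6] S\NP   <
    [1,2] "some" : N
    [2,6] (S\NP)\N   >
      [2,3] "saw" : ((S\NP)\N)/NP
      [3,6] NP   <
        [3,4] "bone" : PP
        [4,6] NP\PP   <
          [4,5] "this" : PP\NP
          [5,6] "song" : (NP\PP)\(PP\NP)

YES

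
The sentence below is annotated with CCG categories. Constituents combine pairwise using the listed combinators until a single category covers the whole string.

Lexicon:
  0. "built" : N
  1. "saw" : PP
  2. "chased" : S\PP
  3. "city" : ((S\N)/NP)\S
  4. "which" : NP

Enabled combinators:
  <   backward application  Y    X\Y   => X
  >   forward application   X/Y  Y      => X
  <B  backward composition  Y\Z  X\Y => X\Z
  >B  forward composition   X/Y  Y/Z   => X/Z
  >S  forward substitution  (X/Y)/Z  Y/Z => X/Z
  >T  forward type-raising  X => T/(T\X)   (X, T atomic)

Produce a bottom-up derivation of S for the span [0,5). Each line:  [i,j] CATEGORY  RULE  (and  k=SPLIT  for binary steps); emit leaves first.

[0,5] S   <
  [0,1] "built" : N
  [1,5] S\N   >
    [1,4] (S\N)/NP   <
      [1,3] S   >
        [1,2] S/(S\PP)   >T
          [1,2] "saw" : PP
        [2,3] "chased" : S\PP
      [3,4] "city" : ((S\N)/NP)\S
    [4,5] "which" : NP

[0,1] N  lex  "built"
[1,2] PP  lex  "saw"
[1,2] S/(S\PP)  >T
[2,3] S\PP  lex  "chased"
[1,3] S  >  k=2
[3,4] ((S\N)/NP)\S  lex  "city"
[1,4] (S\N)/NP  <  k=3
[4,5] NP  lex  "which"
[1,5] S\N  >  k=4
[0,5] S  <  k=1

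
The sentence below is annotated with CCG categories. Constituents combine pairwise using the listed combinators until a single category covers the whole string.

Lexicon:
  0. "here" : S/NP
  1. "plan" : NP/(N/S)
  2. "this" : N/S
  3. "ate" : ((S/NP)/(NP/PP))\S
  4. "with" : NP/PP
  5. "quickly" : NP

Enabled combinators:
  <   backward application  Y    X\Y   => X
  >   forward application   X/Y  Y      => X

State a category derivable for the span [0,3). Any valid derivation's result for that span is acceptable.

[0,6] S   >
  [0,5] S/NP   >
    [0,4] (S/NP)/(NP/PP)   <
      [0,3] S   >
        [0,1] "here" : S/NP
        [1,3] NP   >
          [1,2] "plan" : NP/(N/S)
          [2,3] "this" : N/S
      [3,4] "ate" : ((S/NP)/(NP/PP))\S
    [4,5] "with" : NP/PP
  [5,6] "quickly" : NP

S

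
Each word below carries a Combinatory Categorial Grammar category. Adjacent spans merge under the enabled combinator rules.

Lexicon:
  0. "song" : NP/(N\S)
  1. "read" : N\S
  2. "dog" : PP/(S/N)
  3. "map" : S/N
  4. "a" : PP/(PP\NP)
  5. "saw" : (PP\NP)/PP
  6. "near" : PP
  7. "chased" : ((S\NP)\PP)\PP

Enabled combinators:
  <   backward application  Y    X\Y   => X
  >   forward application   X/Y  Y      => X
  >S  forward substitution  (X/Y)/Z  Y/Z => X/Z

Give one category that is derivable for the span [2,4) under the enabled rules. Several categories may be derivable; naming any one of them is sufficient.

PP

[0,8] S   <
  [0,2] NP   >
    [0,1] "song" : NP/(N\S)
    [1,2] "read" : N\S
  [2,8] S\NP   <
    [2,4] PP   >
      [2,3] "dog" : PP/(S/N)
      [3,4] "map" : S/N
    [4,8] (S\NP)\PP   <
      [4,7] PP   >
        [4,5] "a" : PP/(PP\NP)
        [5,7] PP\NP   >
          [5,6] "saw" : (PP\NP)/PP
          [6,7] "near" : PP
      [7,8] "chased" : ((S\NP)\PP)\PP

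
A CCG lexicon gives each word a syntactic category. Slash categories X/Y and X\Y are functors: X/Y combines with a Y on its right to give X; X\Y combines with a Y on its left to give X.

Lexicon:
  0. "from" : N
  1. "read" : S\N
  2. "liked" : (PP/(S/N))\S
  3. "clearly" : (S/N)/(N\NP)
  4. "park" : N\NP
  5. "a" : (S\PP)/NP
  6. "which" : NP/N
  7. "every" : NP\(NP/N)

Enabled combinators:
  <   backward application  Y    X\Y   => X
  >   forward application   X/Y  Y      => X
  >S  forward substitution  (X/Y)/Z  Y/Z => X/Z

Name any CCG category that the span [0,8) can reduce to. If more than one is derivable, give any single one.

[0,8] S   <
  [0,5] PP   >
    [0,3] PP/(S/N)   <
      [0,2] S   <
        [0,1] "from" : N
        [1,2] "read" : S\N
      [2,3] "liked" : (PP/(S/N))\S
    [3,5] S/N   >
      [3,4] "clearly" : (S/N)/(N\NP)
      [4,5] "park" : N\NP
  [5,8] S\PP   >
    [5,6] "a" : (S\PP)/NP
    [6,8] NP   <
      [6,7] "which" : NP/N
      [7,8] "every" : NP\(NP/N)

S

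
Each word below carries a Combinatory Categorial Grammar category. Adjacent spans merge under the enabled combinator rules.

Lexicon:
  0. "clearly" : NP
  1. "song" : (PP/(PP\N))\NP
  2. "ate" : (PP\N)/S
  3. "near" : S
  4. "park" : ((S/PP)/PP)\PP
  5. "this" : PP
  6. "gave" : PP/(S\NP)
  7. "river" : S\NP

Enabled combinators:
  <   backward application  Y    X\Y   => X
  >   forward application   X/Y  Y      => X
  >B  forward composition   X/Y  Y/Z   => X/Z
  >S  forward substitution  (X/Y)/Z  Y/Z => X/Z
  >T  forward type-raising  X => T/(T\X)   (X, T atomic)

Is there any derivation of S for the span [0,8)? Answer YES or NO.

[0,8] S   >
  [0,6] S/PP   >
    [0,5] (S/PP)/PP   <
      [0,4] PP   >
        [0,2] PP/(PP\N)   <
          [0,1] "clearly" : NP
          [1,2] "song" : (PP/(PP\N))\NP
        [2,4] PP\N   >
          [2,3] "ate" : (PP\N)/S
          [3,4] "near" : S
      [4,5] "park" : ((S/PP)/PP)\PP
    [5,6] "this" : PP
  [6,8] PP   >
    [6,7] "gave" : PP/(S\NP)
    [7,8] "river" : S\NP

YES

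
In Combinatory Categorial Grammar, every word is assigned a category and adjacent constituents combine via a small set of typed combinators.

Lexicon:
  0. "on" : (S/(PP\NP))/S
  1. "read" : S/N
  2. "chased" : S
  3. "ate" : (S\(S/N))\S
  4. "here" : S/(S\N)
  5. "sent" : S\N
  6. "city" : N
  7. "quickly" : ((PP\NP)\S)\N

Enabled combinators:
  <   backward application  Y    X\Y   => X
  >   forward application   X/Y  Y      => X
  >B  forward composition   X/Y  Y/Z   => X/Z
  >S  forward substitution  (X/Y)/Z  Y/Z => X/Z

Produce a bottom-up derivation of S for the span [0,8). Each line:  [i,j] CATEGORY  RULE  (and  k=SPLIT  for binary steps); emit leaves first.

[0,1] (S/(PP\NP))/S  lex  "on"
[1,2] S/N  lex  "read"
[2,3] S  lex  "chased"
[3,4] (S\(S/N))\S  lex  "ate"
[2,4] S\(S/N)  <  k=3
[1,4] S  <  k=2
[0,4] S/(PP\NP)  >  k=1
[4,5] S/(S\N)  lex  "here"
[5,6] S\N  lex  "sent"
[4,6] S  >  k=5
[6,7] N  lex  "city"
[7,8] ((PP\NP)\S)\N  lex  "quickly"
[6,8] (PP\NP)\S  <  k=7
[4,8] PP\NP  <  k=6
[0,8] S  >  k=4

[0,8] S   >
  [0,4] S/(PP\NP)   >
    [0,1] "on" : (S/(PP\NP))/S
    [1,4] S   <
      [1,2] "read" : S/N
      [2,4] S\(S/N)   <
        [2,3] "chased" : S
        [3,4] "ate" : (S\(S/N))\S
  [4,8] PP\NP   <
    [4,6] S   >
      [4,5] "here" : S/(S\N)
      [5,6] "sent" : S\N
    [6,8] (PP\NP)\S   <
      [6,7] "city" : N
      [7,8] "quickly" : ((PP\NP)\S)\N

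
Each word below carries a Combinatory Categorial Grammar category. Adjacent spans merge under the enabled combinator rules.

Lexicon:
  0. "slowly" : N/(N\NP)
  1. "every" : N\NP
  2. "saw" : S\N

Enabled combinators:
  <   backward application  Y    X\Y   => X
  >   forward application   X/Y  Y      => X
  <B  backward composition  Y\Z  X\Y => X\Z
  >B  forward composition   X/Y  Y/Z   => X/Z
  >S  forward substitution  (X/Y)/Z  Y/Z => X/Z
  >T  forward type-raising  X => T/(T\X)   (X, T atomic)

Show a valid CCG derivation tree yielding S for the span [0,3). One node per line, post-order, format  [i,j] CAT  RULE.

[0,3] S   <
  [0,2] N   >
    [0,1] "slowly" : N/(N\NP)
    [1,2] "every" : N\NP
  [2,3] "saw" : S\N

[0,1] N/(N\NP)  lex  "slowly"
[1,2] N\NP  lex  "every"
[0,2] N  >  k=1
[2,3] S\N  lex  "saw"
[0,3] S  <  k=2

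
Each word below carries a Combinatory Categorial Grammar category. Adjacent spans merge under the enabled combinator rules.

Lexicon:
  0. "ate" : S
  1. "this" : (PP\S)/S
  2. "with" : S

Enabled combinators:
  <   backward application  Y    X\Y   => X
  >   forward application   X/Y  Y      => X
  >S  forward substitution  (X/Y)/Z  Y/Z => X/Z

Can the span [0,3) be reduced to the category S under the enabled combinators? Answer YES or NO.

NO

S (PP\S)/S S
CKY chart[0,3] = {PP}; S ∉ chart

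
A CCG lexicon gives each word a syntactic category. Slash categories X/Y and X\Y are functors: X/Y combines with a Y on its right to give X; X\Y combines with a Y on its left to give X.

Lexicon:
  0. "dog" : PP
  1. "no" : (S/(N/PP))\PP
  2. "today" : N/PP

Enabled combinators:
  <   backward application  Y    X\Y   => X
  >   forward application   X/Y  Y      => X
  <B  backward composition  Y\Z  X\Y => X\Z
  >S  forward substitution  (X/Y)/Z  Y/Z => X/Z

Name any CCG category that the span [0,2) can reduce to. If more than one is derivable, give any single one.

S/(N/PP)

[0,3] S   >
  [0,2] S/(N/PP)   <
    [0,1] "dog" : PP
    [1,2] "no" : (S/(N/PP))\PP
  [2,3] "today" : N/PP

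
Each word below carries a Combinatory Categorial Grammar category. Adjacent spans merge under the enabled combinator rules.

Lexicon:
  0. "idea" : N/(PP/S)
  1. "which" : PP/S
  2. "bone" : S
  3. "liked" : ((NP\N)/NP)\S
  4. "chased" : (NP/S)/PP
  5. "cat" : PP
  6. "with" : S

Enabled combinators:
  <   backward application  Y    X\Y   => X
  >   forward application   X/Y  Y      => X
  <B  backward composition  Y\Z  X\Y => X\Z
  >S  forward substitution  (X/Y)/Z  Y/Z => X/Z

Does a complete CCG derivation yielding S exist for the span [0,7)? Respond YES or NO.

N/(PP/S) PP/S S ((NP\N)/NP)\S (NP/S)/PP PP S
CKY chart[0,7] = {NP}; S ∉ chart

NO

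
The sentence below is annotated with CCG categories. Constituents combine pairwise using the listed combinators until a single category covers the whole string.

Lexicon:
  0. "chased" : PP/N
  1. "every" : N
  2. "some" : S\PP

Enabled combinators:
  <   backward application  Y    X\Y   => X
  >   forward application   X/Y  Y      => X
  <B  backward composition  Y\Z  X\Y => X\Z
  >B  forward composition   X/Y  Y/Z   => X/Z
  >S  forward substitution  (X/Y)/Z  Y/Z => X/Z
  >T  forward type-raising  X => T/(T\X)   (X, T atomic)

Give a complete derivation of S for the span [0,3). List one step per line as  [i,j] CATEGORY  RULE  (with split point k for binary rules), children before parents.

[0,3] S   <
  [0,2] PP   >
    [0,1] "chased" : PP/N
    [1,2] "every" : N
  [2,3] "some" : S\PP

[0,1] PP/N  lex  "chased"
[1,2] N  lex  "every"
[0,2] PP  >  k=1
[2,3] S\PP  lex  "some"
[0,3] S  <  k=2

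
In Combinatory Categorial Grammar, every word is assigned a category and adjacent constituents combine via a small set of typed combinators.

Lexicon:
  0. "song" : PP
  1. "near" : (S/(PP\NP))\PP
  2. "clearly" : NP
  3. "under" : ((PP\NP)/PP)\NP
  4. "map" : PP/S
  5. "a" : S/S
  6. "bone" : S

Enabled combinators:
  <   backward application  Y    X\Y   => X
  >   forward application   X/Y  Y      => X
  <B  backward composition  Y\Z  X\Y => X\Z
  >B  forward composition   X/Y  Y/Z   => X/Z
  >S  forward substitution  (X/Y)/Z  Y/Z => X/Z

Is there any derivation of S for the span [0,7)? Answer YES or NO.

[0,7] S   >
  [0,2] S/(PP\NP)   <
    [0,1] "song" : PP
    [1,2] "near" : (S/(PP\NP))\PP
  [2,7] PP\NP   >
    [2,4] (PP\NP)/PP   <
      [2,3] "clearly" : NP
      [3,4] "under" : ((PP\NP)/PP)\NP
    [4,7] PP   >
      [4,6] PP/S   >B
        [4,5] "map" : PP/S
        [5,6] "a" : S/S
      [6,7] "bone" : S

YES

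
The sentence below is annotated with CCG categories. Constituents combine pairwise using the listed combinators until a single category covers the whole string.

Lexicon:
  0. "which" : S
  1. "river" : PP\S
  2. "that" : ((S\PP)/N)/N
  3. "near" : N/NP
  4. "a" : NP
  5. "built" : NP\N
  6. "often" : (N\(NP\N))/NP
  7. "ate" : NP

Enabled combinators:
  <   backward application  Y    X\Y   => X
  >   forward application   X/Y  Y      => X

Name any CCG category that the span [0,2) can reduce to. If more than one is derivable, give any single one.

[0,8] S   <
  [0,2] PP   <
    [0,1] "which" : S
    [1,2] "river" : PP\S
  [2,8] S\PP   >
    [2,5] (S\PP)/N   >
      [2,3] "that" : ((S\PP)/N)/N
      [3,5] N   >
        [3,4] "near" : N/NP
        [4,5] "a" : NP
    [5,8] N   <
      [5,6] "built" : NP\N
      [6,8] N\(NP\N)   >
        [6,7] "often" : (N\(NP\N))/NP
        [7,8] "ate" : NP

PP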